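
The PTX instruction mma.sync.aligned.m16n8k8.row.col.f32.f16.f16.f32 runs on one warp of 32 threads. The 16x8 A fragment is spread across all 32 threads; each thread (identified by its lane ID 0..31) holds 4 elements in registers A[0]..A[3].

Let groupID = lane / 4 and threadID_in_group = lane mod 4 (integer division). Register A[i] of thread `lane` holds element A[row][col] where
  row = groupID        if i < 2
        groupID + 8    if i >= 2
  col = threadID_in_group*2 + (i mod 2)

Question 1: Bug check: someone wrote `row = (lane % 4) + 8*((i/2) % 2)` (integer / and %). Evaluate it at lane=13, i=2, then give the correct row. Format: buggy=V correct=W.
buggy=9 correct=11

`(lane % 4) + 8*((i/2) % 2)`[13,2]->9
lane 13: g=3 (13/4), t=1 (13%4)
i=2: r=3+8=11, c=1*2+0=2
row: 9 vs 11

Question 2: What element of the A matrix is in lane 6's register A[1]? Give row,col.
1,5

lane 6: G=1 (6/4), T=2 (6%4)
i=1: r=1+0=1, c=2*2+1=5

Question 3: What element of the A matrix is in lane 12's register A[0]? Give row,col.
3,0

12: gid=3,tid=0
[0] (3+0,0*2+0) = (3,0)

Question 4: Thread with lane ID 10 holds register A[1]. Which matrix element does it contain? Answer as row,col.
L=10→G=10>>2=2, T=10&3=2
[1]→row 2+0=2  col 2·2+1=5

2,5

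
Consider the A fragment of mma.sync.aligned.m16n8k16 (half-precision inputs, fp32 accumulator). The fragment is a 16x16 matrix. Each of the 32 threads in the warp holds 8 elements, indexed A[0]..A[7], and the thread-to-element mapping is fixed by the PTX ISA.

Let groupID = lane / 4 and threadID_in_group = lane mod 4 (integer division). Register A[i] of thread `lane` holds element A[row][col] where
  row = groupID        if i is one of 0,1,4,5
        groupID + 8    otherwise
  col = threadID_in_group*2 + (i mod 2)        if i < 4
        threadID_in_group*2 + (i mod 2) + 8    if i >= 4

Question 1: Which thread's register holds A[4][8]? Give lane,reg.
r: 4->gid=4,r8=0  c: 8->c8=1,tid=0,i&1=0
L=4*4+0=16  i=1*4+0*2+0=4

16,4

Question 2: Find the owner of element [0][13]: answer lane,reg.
2,5

r:0=>grp=0,rB=0  c:13=>cB=1,tig=2,lo=1
L=0*4+2=2  i=1*4+0*2+1=5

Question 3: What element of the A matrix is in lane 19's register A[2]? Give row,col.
12,6

L=19->g=19>>2=4, t=19&3=3
[2]->row 4+8=12  col 3·2+0+0=6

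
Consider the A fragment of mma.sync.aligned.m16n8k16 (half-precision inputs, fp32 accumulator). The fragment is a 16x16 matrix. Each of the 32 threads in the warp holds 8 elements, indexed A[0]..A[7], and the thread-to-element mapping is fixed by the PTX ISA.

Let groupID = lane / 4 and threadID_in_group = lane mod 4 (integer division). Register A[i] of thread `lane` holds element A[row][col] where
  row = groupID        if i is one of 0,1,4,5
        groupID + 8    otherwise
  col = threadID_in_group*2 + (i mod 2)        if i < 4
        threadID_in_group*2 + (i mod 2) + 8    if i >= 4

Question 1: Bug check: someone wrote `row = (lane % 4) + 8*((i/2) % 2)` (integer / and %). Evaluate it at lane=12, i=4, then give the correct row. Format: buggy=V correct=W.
`(lane % 4) + 8*((i/2) % 2)`[12,4]=>0
lane 12=>12/4=3, 12 mod 4=0
i=4  r:3+0=>3  c:2·0+0+8=>8
row: 0 vs 3

buggy=0 correct=3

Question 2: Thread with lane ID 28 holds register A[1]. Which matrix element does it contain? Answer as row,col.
7,1

28: gid=7,tid=0
[1] (7+0,0*2+1+0) = (7,1)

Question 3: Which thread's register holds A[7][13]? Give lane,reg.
r=7->g=7,rb=0  c=13->cb=1,t=2,b0=1
L=7*4+2=30  i=1*4+0*2+1=5

30,5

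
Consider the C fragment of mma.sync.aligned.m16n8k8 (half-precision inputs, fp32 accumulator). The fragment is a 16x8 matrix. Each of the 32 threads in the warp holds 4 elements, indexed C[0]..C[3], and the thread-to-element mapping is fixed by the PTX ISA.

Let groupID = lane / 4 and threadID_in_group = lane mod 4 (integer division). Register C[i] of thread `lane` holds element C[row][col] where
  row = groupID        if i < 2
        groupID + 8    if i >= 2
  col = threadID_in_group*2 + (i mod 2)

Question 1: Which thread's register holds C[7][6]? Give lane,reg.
31,0

r=7→G=7,rhi=0  c=6→T=3,p=0
L=7*4+3=31  i=0*2+0=0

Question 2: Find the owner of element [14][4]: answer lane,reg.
26,2

r: 14->gid=6,r8=1  c: 4->tid=2,i&1=0
L=6*4+2=26  i=1*2+0=2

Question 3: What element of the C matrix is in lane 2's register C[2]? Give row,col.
8,4

L=2->gid=2>>2=0, tid=2&3=2
[2]->row 0+8=8  col 2·2+0=4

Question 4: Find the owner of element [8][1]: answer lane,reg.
r=8→G=0,rhi=1  c=1→T=0,p=1
L=0*4+0=0  i=1*2+1=3

0,3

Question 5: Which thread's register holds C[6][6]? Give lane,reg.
r=6⇒gr=6,Rb=0  c=6⇒th=3,odd=0
L=6*4+3=27  i=0*2+0=0

27,0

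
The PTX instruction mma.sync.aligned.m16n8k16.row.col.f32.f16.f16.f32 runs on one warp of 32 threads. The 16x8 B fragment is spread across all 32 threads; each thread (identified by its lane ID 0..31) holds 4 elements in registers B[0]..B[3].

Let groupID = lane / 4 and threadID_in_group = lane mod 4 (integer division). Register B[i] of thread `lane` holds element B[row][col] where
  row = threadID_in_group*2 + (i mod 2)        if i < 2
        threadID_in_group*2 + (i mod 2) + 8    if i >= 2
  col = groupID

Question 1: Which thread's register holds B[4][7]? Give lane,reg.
30,0

c=7->g=7  r=4->rb=0,t=2,b0=0
L=7*4+2=30  i=0*2+0=0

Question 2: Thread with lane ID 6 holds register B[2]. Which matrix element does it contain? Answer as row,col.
lane 6: G=1 (6/4), T=2 (6%4)
i=2: r=2*2+0+8=12, c=G=1

12,1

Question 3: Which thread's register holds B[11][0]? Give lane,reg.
1,3

c: 0->gid=0  r: 11->r8=1,tid=1,i&1=1
L=0*4+1=1  i=1*2+1=3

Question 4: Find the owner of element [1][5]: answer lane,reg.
20,1

c=5→G=5  r=1→rhi=0,T=0,p=1
L=5*4+0=20  i=0*2+1=1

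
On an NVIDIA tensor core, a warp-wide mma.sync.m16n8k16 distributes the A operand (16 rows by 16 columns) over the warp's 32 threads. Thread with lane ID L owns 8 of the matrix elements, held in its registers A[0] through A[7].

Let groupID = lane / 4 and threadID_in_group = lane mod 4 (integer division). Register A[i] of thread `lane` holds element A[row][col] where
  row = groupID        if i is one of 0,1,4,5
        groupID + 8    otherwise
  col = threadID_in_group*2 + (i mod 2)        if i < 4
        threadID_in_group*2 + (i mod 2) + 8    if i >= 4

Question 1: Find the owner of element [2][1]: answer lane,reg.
8,1

r=2→G=2,rhi=0  c=1→chi=0,T=0,p=1
L=2*4+0=8  i=0*4+0*2+1=1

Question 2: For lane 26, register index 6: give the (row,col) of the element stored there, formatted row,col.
14,12

26: g=6,t=2
[6] (6+8,2*2+0+8) = (14,12)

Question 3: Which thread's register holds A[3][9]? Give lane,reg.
12,5

r=3->g=3,rb=0  c=9->cb=1,t=0,b0=1
L=3*4+0=12  i=1*4+0*2+1=5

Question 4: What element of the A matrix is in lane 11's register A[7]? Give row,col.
L=11=>grp=11>>2=2, tig=11&3=3
[7]=>row 2+8=10  col 3·2+1+8=15

10,15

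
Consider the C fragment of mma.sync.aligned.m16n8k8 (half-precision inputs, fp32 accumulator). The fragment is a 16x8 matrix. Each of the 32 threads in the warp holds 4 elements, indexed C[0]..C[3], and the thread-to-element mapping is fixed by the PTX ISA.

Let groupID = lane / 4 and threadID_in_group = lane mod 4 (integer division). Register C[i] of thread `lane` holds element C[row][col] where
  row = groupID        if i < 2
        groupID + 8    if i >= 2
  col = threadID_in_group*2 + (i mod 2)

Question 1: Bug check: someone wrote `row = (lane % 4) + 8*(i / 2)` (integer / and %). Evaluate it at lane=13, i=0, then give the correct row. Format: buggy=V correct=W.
`(lane % 4) + 8*(i / 2)`[13,0]->1
L=13->g=13>>2=3, t=13&3=1
[0]->row 3+0=3  col 1·2+0=2
row: 1 vs 3

buggy=1 correct=3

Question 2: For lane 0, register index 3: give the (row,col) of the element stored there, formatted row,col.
L=0=>grp=0>>2=0, tig=0&3=0
[3]=>row 0+8=8  col 0·2+1=1

8,1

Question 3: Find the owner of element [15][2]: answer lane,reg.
r=15→G=7,rhi=1  c=2→T=1,p=0
L=7*4+1=29  i=1*2+0=2

29,2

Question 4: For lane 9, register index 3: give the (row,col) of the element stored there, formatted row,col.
9: g=2,t=1
[3] (2+8,1*2+1) = (10,3)

10,3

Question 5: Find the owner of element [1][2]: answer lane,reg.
5,0

r=1->g=1,rb=0  c=2->t=1,b0=0
L=1*4+1=5  i=0*2+0=0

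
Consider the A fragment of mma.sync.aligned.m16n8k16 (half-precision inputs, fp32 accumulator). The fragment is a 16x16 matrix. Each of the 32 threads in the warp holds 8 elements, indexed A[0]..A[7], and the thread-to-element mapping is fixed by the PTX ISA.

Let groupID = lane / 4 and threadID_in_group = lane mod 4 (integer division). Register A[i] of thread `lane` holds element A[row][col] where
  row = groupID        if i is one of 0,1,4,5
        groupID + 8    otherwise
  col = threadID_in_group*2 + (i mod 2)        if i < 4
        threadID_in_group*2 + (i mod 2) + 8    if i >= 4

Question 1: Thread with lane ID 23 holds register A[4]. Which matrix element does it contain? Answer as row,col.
5,14

lane 23: G=5 (23/4), T=3 (23%4)
i=4: r=5+0=5, c=3*2+0+8=14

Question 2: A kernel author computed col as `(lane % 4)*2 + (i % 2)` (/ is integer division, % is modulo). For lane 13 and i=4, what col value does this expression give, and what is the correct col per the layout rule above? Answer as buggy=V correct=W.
buggy=2 correct=10

`(lane % 4)*2 + (i % 2)`[13,4]→2
lane 13→13/4=3, 13 mod 4=1
i=4  r:3+0→3  c:2·1+0+8→10
col: 2 vs 10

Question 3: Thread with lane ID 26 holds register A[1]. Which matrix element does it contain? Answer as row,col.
6,5

26: G=6,T=2
[1] (6+0,2*2+1+0) = (6,5)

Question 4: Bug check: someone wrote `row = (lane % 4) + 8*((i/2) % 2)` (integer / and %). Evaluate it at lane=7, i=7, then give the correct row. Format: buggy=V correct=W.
`(lane % 4) + 8*((i/2) % 2)`[7,7]⇒11
7: gr=1,th=3
[7] (1+8,3*2+1+8) = (9,15)
row: 11 vs 9

buggy=11 correct=9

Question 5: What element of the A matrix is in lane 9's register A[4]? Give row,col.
2,10

9: g=2,t=1
[4] (2+0,1*2+0+8) = (2,10)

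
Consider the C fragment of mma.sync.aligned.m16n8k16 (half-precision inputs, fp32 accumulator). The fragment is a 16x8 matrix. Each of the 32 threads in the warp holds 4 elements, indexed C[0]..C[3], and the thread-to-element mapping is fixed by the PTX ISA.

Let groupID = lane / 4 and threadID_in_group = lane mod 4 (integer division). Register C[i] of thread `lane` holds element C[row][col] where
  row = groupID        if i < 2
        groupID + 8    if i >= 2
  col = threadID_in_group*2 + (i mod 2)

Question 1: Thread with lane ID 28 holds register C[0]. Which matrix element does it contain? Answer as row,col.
7,0

lane 28: gr=7 (28/4), th=0 (28%4)
i=0: r=7+0=7, c=0*2+0=0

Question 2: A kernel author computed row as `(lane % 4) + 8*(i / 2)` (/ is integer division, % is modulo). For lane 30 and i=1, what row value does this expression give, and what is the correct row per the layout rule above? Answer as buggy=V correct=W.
`(lane % 4) + 8*(i / 2)`[30,1]→2
lane 30→30/4=7, 30 mod 4=2
i=1  r:7+0→7  c:2·2+1→5
row: 2 vs 7

buggy=2 correct=7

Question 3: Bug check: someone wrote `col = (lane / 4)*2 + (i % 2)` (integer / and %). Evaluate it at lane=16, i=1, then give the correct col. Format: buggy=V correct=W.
buggy=9 correct=1

`(lane / 4)*2 + (i % 2)`[16,1]=>9
16: grp=4,tig=0
[1] (4+0,0*2+1) = (4,1)
col: 9 vs 1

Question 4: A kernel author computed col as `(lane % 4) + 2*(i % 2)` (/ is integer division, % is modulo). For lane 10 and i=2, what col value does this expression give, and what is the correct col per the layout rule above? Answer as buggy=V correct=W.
`(lane % 4) + 2*(i % 2)`[10,2]=>2
lane 10=>10/4=2, 10 mod 4=2
i=2  r:2+8=>10  c:2·2+0=>4
col: 2 vs 4

buggy=2 correct=4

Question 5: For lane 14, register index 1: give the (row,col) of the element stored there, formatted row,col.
3,5

lane 14: G=3 (14/4), T=2 (14%4)
i=1: r=3+0=3, c=2*2+1=5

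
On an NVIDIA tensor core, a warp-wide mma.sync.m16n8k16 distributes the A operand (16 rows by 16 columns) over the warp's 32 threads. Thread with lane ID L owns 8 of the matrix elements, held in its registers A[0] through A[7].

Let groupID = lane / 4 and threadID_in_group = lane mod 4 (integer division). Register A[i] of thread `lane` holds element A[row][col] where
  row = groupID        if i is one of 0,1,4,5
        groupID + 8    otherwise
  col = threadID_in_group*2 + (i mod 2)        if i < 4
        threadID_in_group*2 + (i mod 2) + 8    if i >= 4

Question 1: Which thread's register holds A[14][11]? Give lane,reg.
r: 14->gid=6,r8=1  c: 11->c8=1,tid=1,i&1=1
L=6*4+1=25  i=1*4+1*2+1=7

25,7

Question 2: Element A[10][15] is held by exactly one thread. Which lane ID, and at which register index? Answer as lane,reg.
11,7

r=10->g=2,rb=1  c=15->cb=1,t=3,b0=1
L=2*4+3=11  i=1*4+1*2+1=7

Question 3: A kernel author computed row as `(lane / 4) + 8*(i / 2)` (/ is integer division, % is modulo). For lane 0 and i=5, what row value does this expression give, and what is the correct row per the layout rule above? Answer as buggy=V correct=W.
buggy=16 correct=0

`(lane / 4) + 8*(i / 2)`[0,5]->16
lane 0: g=0 (0/4), t=0 (0%4)
i=5: r=0+0=0, c=0*2+1+8=9
row: 16 vs 0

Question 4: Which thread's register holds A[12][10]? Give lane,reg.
17,6

r:12=>grp=4,rB=1  c:10=>cB=1,tig=1,lo=0
L=4*4+1=17  i=1*4+1*2+0=6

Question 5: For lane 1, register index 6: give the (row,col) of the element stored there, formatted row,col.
8,10

L=1⇒gr=1>>2=0, th=1&3=1
[6]⇒row 0+8=8  col 1·2+0+8=10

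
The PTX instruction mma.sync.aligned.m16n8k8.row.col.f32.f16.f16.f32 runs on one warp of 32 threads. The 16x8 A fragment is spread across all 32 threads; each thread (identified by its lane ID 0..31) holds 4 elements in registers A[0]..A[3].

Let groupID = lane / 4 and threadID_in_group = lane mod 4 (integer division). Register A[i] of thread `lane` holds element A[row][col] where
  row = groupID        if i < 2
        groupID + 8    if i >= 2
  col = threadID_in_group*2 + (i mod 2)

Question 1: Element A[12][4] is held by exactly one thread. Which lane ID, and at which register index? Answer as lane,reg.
18,2

r=12→G=4,rhi=1  c=4→T=2,p=0
L=4*4+2=18  i=1*2+0=2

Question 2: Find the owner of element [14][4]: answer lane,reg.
r=14->g=6,rb=1  c=4->t=2,b0=0
L=6*4+2=26  i=1*2+0=2

26,2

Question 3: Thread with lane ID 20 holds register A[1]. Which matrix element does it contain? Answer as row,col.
L=20→G=20>>2=5, T=20&3=0
[1]→row 5+0=5  col 0·2+1=1

5,1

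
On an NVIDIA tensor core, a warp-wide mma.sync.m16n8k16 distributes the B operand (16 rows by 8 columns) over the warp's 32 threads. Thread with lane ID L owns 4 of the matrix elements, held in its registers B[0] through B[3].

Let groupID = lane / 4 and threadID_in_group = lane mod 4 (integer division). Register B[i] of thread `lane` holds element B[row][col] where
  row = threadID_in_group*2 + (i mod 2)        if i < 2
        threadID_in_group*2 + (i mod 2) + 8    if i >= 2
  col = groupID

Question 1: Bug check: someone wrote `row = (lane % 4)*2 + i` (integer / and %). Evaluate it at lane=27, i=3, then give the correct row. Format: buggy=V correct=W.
`(lane % 4)*2 + i`[27,3]->9
lane 27->27/4=6, 27 mod 4=3
i=3  r:2·3+1+8->15  c:6
row: 9 vs 15

buggy=9 correct=15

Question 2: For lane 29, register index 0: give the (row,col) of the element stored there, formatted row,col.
lane 29=>29/4=7, 29 mod 4=1
i=0  r:2·1+0+0=>2  c:7

2,7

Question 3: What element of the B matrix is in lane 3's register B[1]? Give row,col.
7,0

lane 3⇒3/4=0, 3 mod 4=3
i=1  r:2·3+1+0⇒7  c:0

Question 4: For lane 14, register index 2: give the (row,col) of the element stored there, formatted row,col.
12,3

lane 14->14/4=3, 14 mod 4=2
i=2  r:2·2+0+8->12  c:3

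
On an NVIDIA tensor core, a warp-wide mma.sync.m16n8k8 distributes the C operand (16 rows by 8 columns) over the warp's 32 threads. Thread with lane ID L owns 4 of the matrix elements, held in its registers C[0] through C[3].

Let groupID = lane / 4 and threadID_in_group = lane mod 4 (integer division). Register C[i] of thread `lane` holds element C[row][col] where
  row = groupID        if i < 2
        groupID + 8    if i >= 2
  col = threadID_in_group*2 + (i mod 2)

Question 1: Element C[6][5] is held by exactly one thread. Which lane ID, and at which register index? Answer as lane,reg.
26,1

r=6→G=6,rhi=0  c=5→T=2,p=1
L=6*4+2=26  i=0*2+1=1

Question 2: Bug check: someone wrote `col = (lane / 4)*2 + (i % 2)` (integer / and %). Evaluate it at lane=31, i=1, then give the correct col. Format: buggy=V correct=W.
`(lane / 4)*2 + (i % 2)`[31,1]->15
31: gid=7,tid=3
[1] (7+0,3*2+1) = (7,7)
col: 15 vs 7

buggy=15 correct=7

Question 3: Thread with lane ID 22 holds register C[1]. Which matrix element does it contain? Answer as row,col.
L=22->g=22>>2=5, t=22&3=2
[1]->row 5+0=5  col 2·2+1=5

5,5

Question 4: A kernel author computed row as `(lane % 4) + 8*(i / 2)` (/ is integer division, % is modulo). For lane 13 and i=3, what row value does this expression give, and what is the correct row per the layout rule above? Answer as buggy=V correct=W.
`(lane % 4) + 8*(i / 2)`[13,3]=>9
L=13=>grp=13>>2=3, tig=13&3=1
[3]=>row 3+8=11  col 1·2+1=3
row: 9 vs 11

buggy=9 correct=11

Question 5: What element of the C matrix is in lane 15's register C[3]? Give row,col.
15: G=3,T=3
[3] (3+8,3*2+1) = (11,7)

11,7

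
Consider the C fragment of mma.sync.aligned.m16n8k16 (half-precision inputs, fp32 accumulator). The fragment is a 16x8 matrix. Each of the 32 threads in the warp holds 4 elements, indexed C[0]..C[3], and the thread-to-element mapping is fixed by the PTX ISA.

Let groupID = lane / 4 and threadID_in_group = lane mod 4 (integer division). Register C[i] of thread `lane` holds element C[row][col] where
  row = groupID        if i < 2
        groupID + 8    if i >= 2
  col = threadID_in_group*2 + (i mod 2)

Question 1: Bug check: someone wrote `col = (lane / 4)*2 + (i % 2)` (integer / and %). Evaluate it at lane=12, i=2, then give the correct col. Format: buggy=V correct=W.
`(lane / 4)*2 + (i % 2)`[12,2]=>6
lane 12: grp=3 (12/4), tig=0 (12%4)
i=2: r=3+8=11, c=0*2+0=0
col: 6 vs 0

buggy=6 correct=0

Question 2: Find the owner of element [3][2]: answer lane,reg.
13,0

r: 3->gid=3,r8=0  c: 2->tid=1,i&1=0
L=3*4+1=13  i=0*2+0=0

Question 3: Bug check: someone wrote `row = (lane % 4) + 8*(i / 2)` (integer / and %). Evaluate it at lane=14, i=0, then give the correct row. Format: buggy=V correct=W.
buggy=2 correct=3

`(lane % 4) + 8*(i / 2)`[14,0]->2
L=14->g=14>>2=3, t=14&3=2
[0]->row 3+0=3  col 2·2+0=4
row: 2 vs 3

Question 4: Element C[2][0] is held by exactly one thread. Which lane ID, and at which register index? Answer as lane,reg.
r=2->g=2,rb=0  c=0->t=0,b0=0
L=2*4+0=8  i=0*2+0=0

8,0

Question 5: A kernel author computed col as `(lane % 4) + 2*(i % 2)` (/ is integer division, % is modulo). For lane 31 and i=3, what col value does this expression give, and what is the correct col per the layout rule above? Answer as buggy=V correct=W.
`(lane % 4) + 2*(i % 2)`[31,3]->5
lane 31: gid=7 (31/4), tid=3 (31%4)
i=3: r=7+8=15, c=3*2+1=7
col: 5 vs 7

buggy=5 correct=7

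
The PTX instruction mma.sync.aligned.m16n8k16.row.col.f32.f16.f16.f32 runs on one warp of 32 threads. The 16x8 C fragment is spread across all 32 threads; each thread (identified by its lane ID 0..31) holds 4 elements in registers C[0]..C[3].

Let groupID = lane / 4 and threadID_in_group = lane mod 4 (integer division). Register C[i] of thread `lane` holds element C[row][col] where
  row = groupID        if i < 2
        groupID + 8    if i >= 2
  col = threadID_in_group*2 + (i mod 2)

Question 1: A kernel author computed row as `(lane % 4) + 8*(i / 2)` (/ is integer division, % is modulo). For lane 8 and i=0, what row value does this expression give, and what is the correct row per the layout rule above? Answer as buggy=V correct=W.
buggy=0 correct=2

`(lane % 4) + 8*(i / 2)`[8,0]->0
lane 8->8/4=2, 8 mod 4=0
i=0  r:2+0->2  c:2·0+0->0
row: 0 vs 2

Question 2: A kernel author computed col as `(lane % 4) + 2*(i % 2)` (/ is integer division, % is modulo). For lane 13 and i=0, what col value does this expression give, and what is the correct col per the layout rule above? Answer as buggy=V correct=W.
buggy=1 correct=2

`(lane % 4) + 2*(i % 2)`[13,0]->1
lane 13: g=3 (13/4), t=1 (13%4)
i=0: r=3+0=3, c=1*2+0=2
col: 1 vs 2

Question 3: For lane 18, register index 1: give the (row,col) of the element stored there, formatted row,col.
4,5

L=18→G=18>>2=4, T=18&3=2
[1]→row 4+0=4  col 2·2+1=5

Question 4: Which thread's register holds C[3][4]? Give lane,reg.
14,0

r: 3->gid=3,r8=0  c: 4->tid=2,i&1=0
L=3*4+2=14  i=0*2+0=0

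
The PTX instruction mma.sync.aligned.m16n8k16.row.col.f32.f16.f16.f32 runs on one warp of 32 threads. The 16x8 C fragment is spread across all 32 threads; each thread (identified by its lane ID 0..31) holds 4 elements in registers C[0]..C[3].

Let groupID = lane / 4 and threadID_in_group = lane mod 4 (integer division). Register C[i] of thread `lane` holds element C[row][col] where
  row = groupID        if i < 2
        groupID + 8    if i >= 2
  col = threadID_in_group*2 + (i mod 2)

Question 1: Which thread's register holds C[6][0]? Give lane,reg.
r:6=>grp=6,rB=0  c:0=>tig=0,lo=0
L=6*4+0=24  i=0*2+0=0

24,0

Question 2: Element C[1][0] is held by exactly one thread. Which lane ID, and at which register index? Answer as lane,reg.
r: 1->gid=1,r8=0  c: 0->tid=0,i&1=0
L=1*4+0=4  i=0*2+0=0

4,0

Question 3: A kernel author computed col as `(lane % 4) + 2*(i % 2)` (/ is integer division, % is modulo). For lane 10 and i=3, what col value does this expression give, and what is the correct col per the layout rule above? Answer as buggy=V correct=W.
`(lane % 4) + 2*(i % 2)`[10,3]->4
lane 10->10/4=2, 10 mod 4=2
i=3  r:2+8->10  c:2·2+1->5
col: 4 vs 5

buggy=4 correct=5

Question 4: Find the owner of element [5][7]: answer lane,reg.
r=5⇒gr=5,Rb=0  c=7⇒th=3,odd=1
L=5*4+3=23  i=0*2+1=1

23,1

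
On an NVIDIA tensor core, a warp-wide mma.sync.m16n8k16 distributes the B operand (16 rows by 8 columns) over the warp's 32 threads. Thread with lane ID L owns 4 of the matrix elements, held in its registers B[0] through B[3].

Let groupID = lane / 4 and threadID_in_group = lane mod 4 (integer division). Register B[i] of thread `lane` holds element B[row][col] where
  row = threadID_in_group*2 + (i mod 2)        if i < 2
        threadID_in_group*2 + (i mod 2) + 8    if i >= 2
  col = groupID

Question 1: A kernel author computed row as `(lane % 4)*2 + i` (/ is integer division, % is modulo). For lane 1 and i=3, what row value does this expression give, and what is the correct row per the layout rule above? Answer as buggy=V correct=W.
`(lane % 4)*2 + i`[1,3]=>5
1: grp=0,tig=1
[3] (1*2+1+8,0) = (11,0)
row: 5 vs 11

buggy=5 correct=11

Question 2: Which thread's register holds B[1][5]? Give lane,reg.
20,1

c=5→G=5  r=1→rhi=0,T=0,p=1
L=5*4+0=20  i=0*2+1=1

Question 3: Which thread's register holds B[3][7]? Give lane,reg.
c=7⇒gr=7  r=3⇒Rb=0,th=1,odd=1
L=7*4+1=29  i=0*2+1=1

29,1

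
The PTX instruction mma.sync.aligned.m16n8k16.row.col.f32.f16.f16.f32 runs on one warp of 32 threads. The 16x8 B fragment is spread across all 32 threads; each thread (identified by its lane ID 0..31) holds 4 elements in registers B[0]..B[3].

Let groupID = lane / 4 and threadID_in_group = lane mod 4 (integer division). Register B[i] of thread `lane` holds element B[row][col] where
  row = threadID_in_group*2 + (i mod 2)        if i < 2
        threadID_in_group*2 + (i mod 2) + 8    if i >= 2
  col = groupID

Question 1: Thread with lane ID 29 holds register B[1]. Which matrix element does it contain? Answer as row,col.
3,7

lane 29→29/4=7, 29 mod 4=1
i=1  r:2·1+1+0→3  c:7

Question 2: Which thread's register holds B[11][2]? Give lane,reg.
9,3

c=2->g=2  r=11->rb=1,t=1,b0=1
L=2*4+1=9  i=1*2+1=3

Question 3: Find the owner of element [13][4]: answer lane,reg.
c=4->g=4  r=13->rb=1,t=2,b0=1
L=4*4+2=18  i=1*2+1=3

18,3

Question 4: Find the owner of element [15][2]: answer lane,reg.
c=2⇒gr=2  r=15⇒Rb=1,th=3,odd=1
L=2*4+3=11  i=1*2+1=3

11,3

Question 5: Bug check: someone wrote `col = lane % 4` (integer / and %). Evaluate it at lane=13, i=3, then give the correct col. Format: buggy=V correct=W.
buggy=1 correct=3

`lane % 4`[13,3]->1
13: g=3,t=1
[3] (1*2+1+8,3) = (11,3)
col: 1 vs 3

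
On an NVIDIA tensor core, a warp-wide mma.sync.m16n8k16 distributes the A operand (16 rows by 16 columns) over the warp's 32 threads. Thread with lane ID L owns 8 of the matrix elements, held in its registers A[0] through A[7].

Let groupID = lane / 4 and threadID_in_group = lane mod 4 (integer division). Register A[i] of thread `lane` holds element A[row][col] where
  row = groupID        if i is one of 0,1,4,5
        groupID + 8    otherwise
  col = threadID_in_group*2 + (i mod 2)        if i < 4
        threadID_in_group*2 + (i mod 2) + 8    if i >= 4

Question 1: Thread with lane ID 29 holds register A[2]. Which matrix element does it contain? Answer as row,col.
15,2

lane 29: G=7 (29/4), T=1 (29%4)
i=2: r=7+8=15, c=1*2+0+0=2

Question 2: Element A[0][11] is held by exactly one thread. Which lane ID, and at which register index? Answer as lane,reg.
1,5

r:0=>grp=0,rB=0  c:11=>cB=1,tig=1,lo=1
L=0*4+1=1  i=1*4+0*2+1=5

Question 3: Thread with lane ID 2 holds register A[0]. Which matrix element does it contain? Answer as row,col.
0,4

2: G=0,T=2
[0] (0+0,2*2+0+0) = (0,4)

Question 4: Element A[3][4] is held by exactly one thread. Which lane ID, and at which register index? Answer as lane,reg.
14,0

r=3⇒gr=3,Rb=0  c=4⇒Cb=0,th=2,odd=0
L=3*4+2=14  i=0*4+0*2+0=0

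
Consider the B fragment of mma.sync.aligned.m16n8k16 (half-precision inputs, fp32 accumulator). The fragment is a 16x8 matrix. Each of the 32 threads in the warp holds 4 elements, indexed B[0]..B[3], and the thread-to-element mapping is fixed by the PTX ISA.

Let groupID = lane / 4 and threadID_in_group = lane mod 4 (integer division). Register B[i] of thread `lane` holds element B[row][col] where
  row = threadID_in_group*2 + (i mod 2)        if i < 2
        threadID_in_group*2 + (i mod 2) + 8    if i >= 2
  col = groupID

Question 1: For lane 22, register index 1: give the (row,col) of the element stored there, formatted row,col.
5,5

22: gr=5,th=2
[1] (2*2+1+0,5) = (5,5)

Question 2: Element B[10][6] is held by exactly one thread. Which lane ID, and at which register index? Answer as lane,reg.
c=6→G=6  r=10→rhi=1,T=1,p=0
L=6*4+1=25  i=1*2+0=2

25,2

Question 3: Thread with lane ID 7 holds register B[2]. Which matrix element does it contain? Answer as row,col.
14,1

L=7⇒gr=7>>2=1, th=7&3=3
[2]⇒row 3·2+0+8=14  col gr=1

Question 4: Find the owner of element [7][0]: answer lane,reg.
3,1

c=0->g=0  r=7->rb=0,t=3,b0=1
L=0*4+3=3  i=0*2+1=1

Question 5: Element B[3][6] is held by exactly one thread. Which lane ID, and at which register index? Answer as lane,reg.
25,1

c=6⇒gr=6  r=3⇒Rb=0,th=1,odd=1
L=6*4+1=25  i=0*2+1=1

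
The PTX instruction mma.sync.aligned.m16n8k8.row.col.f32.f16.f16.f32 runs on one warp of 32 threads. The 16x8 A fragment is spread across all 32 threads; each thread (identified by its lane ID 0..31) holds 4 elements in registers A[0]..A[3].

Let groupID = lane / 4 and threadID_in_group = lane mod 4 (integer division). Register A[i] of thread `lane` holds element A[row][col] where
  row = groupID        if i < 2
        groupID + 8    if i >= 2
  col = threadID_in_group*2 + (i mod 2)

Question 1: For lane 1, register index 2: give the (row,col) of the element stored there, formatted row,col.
8,2

lane 1=>1/4=0, 1 mod 4=1
i=2  r:0+8=>8  c:2·1+0=>2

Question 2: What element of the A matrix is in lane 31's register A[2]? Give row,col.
lane 31⇒31/4=7, 31 mod 4=3
i=2  r:7+8⇒15  c:2·3+0⇒6

15,6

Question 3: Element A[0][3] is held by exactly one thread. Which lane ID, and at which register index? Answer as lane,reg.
1,1

r=0→G=0,rhi=0  c=3→T=1,p=1
L=0*4+1=1  i=0*2+1=1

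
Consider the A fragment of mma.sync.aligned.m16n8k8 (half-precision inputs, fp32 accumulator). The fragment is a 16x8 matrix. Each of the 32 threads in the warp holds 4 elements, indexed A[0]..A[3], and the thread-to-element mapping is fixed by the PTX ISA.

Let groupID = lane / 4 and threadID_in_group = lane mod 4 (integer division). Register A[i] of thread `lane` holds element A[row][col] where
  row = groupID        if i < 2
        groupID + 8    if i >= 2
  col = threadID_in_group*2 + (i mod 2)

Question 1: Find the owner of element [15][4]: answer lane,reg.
r=15⇒gr=7,Rb=1  c=4⇒th=2,odd=0
L=7*4+2=30  i=1*2+0=2

30,2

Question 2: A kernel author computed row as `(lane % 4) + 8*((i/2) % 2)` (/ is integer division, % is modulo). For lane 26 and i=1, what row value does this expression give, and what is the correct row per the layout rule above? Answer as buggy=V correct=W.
buggy=2 correct=6

`(lane % 4) + 8*((i/2) % 2)`[26,1]⇒2
26: gr=6,th=2
[1] (6+0,2*2+1) = (6,5)
row: 2 vs 6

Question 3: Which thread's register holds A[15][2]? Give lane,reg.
r:15=>grp=7,rB=1  c:2=>tig=1,lo=0
L=7*4+1=29  i=1*2+0=2

29,2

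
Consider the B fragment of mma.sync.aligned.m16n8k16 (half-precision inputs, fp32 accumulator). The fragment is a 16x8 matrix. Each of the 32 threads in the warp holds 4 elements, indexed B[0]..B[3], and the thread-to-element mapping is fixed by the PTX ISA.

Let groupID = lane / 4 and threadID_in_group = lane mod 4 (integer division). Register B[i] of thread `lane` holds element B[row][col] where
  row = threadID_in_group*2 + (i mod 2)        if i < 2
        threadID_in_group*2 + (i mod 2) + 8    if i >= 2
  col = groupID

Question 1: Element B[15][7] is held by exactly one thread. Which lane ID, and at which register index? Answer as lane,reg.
31,3

c=7→G=7  r=15→rhi=1,T=3,p=1
L=7*4+3=31  i=1*2+1=3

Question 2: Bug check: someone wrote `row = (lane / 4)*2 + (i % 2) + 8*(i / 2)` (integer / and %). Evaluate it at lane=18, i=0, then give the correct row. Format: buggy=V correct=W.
`(lane / 4)*2 + (i % 2) + 8*(i / 2)`[18,0]→8
18: G=4,T=2
[0] (2*2+0+0,4) = (4,4)
row: 8 vs 4

buggy=8 correct=4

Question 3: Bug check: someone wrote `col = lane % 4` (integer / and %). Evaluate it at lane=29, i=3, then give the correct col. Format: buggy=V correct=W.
`lane % 4`[29,3]=>1
lane 29=>29/4=7, 29 mod 4=1
i=3  r:2·1+1+8=>11  c:7
col: 1 vs 7

buggy=1 correct=7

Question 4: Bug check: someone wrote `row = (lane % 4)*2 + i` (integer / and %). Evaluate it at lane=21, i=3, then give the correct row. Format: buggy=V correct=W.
`(lane % 4)*2 + i`[21,3]=>5
21: grp=5,tig=1
[3] (1*2+1+8,5) = (11,5)
row: 5 vs 11

buggy=5 correct=11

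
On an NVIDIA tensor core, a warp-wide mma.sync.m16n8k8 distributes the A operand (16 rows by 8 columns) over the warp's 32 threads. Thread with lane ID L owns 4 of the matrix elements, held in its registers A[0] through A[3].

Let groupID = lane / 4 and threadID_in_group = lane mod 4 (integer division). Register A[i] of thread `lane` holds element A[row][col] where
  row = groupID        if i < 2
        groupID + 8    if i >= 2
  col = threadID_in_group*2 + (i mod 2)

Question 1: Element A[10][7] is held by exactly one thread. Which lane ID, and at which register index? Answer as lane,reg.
11,3

r=10⇒gr=2,Rb=1  c=7⇒th=3,odd=1
L=2*4+3=11  i=1*2+1=3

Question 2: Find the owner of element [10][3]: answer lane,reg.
9,3

r=10→G=2,rhi=1  c=3→T=1,p=1
L=2*4+1=9  i=1*2+1=3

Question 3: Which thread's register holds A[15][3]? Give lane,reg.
r=15⇒gr=7,Rb=1  c=3⇒th=1,odd=1
L=7*4+1=29  i=1*2+1=3

29,3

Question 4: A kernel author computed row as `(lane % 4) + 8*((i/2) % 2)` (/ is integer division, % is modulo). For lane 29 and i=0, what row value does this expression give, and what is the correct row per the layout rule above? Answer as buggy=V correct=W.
buggy=1 correct=7

`(lane % 4) + 8*((i/2) % 2)`[29,0]=>1
L=29=>grp=29>>2=7, tig=29&3=1
[0]=>row 7+0=7  col 1·2+0=2
row: 1 vs 7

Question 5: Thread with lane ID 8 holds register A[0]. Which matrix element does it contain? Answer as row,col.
2,0

8: gid=2,tid=0
[0] (2+0,0*2+0) = (2,0)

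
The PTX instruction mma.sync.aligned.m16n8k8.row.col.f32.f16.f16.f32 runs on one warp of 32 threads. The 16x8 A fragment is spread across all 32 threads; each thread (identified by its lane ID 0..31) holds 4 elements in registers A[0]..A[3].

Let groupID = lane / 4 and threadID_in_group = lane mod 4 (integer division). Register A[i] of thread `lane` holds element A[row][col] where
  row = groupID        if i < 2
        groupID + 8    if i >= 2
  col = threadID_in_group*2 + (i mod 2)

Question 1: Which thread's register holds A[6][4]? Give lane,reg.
26,0

r=6⇒gr=6,Rb=0  c=4⇒th=2,odd=0
L=6*4+2=26  i=0*2+0=0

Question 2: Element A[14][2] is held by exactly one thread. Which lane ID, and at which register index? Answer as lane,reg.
r: 14->gid=6,r8=1  c: 2->tid=1,i&1=0
L=6*4+1=25  i=1*2+0=2

25,2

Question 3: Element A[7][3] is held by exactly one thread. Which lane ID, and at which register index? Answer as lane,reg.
29,1

r=7->g=7,rb=0  c=3->t=1,b0=1
L=7*4+1=29  i=0*2+1=1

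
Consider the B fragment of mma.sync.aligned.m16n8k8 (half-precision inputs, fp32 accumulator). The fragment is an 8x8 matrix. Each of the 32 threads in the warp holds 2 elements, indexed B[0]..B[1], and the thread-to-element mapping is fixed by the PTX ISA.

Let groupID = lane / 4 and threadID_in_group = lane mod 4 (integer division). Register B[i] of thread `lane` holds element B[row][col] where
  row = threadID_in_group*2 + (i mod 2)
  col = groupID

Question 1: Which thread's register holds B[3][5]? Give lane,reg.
c:5=>grp=5  r:3=>tig=1,lo=1
L=5*4+1=21  i=1=1

21,1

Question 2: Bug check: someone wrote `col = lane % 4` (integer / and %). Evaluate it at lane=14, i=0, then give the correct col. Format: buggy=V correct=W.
buggy=2 correct=3

`lane % 4`[14,0]=>2
lane 14: grp=3 (14/4), tig=2 (14%4)
i=0: r=2*2+0=4, c=grp=3
col: 2 vs 3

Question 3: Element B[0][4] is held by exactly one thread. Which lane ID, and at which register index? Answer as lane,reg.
c=4⇒gr=4  r=0⇒th=0,odd=0
L=4*4+0=16  i=0=0

16,0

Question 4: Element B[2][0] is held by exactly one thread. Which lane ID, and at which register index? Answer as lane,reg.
1,0

c=0->g=0  r=2->t=1,b0=0
L=0*4+1=1  i=0=0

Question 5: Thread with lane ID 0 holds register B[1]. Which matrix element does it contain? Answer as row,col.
lane 0: gr=0 (0/4), th=0 (0%4)
i=1: r=0*2+1=1, c=gr=0

1,0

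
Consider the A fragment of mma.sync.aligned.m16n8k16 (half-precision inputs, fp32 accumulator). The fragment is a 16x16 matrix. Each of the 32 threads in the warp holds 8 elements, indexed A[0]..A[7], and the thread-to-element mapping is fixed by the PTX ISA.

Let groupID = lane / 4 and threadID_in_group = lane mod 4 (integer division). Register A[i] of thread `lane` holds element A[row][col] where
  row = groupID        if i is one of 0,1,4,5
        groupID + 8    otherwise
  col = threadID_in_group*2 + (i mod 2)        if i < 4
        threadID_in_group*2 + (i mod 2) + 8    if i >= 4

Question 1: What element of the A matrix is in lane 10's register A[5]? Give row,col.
2,13

lane 10: gid=2 (10/4), tid=2 (10%4)
i=5: r=2+0=2, c=2*2+1+8=13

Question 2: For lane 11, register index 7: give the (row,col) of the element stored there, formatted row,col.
10,15

lane 11=>11/4=2, 11 mod 4=3
i=7  r:2+8=>10  c:2·3+1+8=>15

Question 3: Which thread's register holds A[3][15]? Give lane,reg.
r:3=>grp=3,rB=0  c:15=>cB=1,tig=3,lo=1
L=3*4+3=15  i=1*4+0*2+1=5

15,5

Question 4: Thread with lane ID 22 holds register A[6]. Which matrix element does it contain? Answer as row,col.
13,12

lane 22=>22/4=5, 22 mod 4=2
i=6  r:5+8=>13  c:2·2+0+8=>12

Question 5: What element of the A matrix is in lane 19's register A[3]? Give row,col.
L=19→G=19>>2=4, T=19&3=3
[3]→row 4+8=12  col 3·2+1+0=7

12,7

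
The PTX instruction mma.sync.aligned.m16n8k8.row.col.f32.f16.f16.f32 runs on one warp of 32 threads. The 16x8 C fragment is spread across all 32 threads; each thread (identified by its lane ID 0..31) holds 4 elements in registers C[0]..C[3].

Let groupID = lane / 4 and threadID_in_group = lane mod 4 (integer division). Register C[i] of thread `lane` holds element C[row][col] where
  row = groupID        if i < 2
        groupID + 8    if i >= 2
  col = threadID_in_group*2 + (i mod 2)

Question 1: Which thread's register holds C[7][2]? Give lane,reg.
r=7->g=7,rb=0  c=2->t=1,b0=0
L=7*4+1=29  i=0*2+0=0

29,0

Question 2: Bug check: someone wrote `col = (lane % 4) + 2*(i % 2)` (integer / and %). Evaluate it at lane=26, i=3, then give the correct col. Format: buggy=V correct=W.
buggy=4 correct=5

`(lane % 4) + 2*(i % 2)`[26,3]→4
26: G=6,T=2
[3] (6+8,2*2+1) = (14,5)
col: 4 vs 5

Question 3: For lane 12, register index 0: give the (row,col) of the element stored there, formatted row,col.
3,0

lane 12=>12/4=3, 12 mod 4=0
i=0  r:3+0=>3  c:2·0+0=>0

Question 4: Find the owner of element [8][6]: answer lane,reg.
r:8=>grp=0,rB=1  c:6=>tig=3,lo=0
L=0*4+3=3  i=1*2+0=2

3,2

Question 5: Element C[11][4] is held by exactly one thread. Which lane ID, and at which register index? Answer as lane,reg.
14,2

r=11⇒gr=3,Rb=1  c=4⇒th=2,odd=0
L=3*4+2=14  i=1*2+0=2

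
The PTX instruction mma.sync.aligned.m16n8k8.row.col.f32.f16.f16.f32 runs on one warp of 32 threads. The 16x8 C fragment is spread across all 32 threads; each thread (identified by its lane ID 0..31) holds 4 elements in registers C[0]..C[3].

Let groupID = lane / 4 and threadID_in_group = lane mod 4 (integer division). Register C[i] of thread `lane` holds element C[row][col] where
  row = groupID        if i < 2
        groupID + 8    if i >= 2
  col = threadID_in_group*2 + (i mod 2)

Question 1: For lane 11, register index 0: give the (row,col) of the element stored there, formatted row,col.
2,6

L=11→G=11>>2=2, T=11&3=3
[0]→row 2+0=2  col 3·2+0=6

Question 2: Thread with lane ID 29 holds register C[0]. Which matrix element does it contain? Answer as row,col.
L=29->gid=29>>2=7, tid=29&3=1
[0]->row 7+0=7  col 1·2+0=2

7,2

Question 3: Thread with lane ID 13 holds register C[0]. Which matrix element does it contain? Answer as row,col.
lane 13: gr=3 (13/4), th=1 (13%4)
i=0: r=3+0=3, c=1*2+0=2

3,2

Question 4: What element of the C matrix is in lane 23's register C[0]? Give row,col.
5,6

23: G=5,T=3
[0] (5+0,3*2+0) = (5,6)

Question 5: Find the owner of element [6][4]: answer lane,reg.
r=6→G=6,rhi=0  c=4→T=2,p=0
L=6*4+2=26  i=0*2+0=0

26,0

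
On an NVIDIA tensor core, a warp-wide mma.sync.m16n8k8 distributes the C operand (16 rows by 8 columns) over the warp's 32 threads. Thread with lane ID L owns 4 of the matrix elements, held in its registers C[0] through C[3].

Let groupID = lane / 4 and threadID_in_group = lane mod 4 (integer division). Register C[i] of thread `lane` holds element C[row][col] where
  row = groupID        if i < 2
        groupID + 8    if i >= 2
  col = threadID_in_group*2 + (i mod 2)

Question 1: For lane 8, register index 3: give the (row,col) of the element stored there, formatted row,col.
10,1

lane 8: g=2 (8/4), t=0 (8%4)
i=3: r=2+8=10, c=0*2+1=1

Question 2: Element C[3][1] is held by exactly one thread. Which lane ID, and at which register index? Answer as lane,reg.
12,1

r:3=>grp=3,rB=0  c:1=>tig=0,lo=1
L=3*4+0=12  i=0*2+1=1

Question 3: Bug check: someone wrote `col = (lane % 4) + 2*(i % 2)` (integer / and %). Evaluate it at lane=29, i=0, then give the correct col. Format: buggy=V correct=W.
buggy=1 correct=2

`(lane % 4) + 2*(i % 2)`[29,0]->1
L=29->gid=29>>2=7, tid=29&3=1
[0]->row 7+0=7  col 1·2+0=2
col: 1 vs 2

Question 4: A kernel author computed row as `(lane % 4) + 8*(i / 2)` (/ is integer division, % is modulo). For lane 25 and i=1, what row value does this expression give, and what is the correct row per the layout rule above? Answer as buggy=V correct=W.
buggy=1 correct=6

`(lane % 4) + 8*(i / 2)`[25,1]->1
lane 25->25/4=6, 25 mod 4=1
i=1  r:6+0->6  c:2·1+1->3
row: 1 vs 6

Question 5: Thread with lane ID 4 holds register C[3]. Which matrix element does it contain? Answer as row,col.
9,1

4: gr=1,th=0
[3] (1+8,0*2+1) = (9,1)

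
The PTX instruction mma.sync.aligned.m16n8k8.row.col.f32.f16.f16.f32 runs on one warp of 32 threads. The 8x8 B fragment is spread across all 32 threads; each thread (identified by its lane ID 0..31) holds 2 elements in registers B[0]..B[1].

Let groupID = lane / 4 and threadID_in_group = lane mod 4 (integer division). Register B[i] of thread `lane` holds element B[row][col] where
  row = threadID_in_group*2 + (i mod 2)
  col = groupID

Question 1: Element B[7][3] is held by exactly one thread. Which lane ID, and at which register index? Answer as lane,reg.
c: 3->gid=3  r: 7->tid=3,i&1=1
L=3*4+3=15  i=1=1

15,1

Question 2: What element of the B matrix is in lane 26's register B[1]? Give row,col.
5,6

L=26⇒gr=26>>2=6, th=26&3=2
[1]⇒row 2·2+1=5  col gr=6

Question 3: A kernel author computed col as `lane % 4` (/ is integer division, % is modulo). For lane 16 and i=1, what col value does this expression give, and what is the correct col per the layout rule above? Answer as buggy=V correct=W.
buggy=0 correct=4

`lane % 4`[16,1]→0
lane 16→16/4=4, 16 mod 4=0
i=1  r:2·0+1→1  c:4
col: 0 vs 4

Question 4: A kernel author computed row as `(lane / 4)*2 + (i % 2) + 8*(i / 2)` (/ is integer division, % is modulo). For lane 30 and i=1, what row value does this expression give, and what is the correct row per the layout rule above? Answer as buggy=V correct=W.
buggy=15 correct=5

`(lane / 4)*2 + (i % 2) + 8*(i / 2)`[30,1]⇒15
30: gr=7,th=2
[1] (2*2+1,7) = (5,7)
row: 15 vs 5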